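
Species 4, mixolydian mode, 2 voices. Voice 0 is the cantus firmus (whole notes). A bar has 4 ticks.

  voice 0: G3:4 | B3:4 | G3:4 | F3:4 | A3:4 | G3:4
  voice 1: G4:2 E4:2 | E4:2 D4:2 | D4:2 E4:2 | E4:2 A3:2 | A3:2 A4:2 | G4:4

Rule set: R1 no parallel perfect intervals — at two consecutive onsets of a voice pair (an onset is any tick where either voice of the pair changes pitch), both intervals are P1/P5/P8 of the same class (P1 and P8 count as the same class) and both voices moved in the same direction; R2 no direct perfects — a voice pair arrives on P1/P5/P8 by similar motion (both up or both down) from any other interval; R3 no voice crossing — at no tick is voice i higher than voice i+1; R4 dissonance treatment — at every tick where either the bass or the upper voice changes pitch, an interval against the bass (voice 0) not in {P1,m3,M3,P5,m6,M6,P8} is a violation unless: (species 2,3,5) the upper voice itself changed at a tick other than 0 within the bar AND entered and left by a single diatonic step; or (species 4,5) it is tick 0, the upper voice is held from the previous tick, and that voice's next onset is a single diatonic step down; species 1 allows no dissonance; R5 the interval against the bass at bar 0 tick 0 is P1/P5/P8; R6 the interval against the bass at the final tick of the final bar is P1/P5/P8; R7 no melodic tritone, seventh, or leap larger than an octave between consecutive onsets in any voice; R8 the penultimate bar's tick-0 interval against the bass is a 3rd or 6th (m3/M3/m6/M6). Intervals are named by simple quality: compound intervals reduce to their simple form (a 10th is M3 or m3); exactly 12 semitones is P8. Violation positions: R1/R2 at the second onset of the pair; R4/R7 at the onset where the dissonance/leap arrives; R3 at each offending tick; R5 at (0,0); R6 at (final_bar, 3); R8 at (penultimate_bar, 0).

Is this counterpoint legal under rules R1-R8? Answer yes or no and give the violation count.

bar 0: v0=G3 v1=G4 (P8)
bar 1: v0=B3 v1=E4 (P4)
bar 2: v0=G3 v1=D4 (P5)
bar 3: v0=F3 v1=E4 (M7)
bar 4: v0=A3 v1=A3 (P1)
bar 5: v0=G3 v1=G4 (P8)
  R4 @ bar3.0: F3/E4 M7 untreated
  R8 @ bar4.0: penult P1 not 3rd/6th
  R1 @ bar5.0: A3/A4 P8 -> G3/G4 P8 similar

No (3 violations)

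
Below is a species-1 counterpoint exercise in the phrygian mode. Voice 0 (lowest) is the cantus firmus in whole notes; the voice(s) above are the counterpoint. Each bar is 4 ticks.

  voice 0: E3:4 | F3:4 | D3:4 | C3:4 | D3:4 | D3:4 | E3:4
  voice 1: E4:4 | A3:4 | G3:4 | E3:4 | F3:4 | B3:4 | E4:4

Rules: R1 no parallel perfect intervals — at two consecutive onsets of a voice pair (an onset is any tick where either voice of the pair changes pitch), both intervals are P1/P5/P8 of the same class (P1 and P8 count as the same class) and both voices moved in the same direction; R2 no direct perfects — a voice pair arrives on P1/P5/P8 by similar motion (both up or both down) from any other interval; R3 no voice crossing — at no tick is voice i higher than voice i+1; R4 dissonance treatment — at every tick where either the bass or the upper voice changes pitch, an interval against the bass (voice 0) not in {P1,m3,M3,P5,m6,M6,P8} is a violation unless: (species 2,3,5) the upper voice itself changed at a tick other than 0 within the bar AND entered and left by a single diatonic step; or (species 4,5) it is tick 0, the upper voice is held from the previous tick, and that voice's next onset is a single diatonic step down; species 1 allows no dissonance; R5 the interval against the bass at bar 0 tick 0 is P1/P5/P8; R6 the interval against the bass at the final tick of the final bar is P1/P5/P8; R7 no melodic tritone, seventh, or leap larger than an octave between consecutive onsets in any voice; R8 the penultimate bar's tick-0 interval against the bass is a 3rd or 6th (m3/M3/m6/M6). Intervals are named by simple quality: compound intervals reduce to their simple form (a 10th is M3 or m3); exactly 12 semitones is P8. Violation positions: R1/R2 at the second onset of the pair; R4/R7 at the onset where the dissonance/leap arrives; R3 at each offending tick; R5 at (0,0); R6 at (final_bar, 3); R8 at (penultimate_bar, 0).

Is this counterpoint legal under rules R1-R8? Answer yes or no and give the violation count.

bar 0: v0=E3 v1=E4 (P8)
bar 1: v0=F3 v1=A3 (M3)
bar 2: v0=D3 v1=G3 (P4)
bar 3: v0=C3 v1=E3 (M3)
bar 4: v0=D3 v1=F3 (m3)
bar 5: v0=D3 v1=B3 (M6)
bar 6: v0=E3 v1=E4 (P8)
  R4 @ bar2.0: D3/G3 P4 untreated
  R7 @ bar5.0: F3->B3 leap 6st
  R2 @ bar6.0: D3/B3 M6 -> E3/E4 P8 similar

No (3 violations)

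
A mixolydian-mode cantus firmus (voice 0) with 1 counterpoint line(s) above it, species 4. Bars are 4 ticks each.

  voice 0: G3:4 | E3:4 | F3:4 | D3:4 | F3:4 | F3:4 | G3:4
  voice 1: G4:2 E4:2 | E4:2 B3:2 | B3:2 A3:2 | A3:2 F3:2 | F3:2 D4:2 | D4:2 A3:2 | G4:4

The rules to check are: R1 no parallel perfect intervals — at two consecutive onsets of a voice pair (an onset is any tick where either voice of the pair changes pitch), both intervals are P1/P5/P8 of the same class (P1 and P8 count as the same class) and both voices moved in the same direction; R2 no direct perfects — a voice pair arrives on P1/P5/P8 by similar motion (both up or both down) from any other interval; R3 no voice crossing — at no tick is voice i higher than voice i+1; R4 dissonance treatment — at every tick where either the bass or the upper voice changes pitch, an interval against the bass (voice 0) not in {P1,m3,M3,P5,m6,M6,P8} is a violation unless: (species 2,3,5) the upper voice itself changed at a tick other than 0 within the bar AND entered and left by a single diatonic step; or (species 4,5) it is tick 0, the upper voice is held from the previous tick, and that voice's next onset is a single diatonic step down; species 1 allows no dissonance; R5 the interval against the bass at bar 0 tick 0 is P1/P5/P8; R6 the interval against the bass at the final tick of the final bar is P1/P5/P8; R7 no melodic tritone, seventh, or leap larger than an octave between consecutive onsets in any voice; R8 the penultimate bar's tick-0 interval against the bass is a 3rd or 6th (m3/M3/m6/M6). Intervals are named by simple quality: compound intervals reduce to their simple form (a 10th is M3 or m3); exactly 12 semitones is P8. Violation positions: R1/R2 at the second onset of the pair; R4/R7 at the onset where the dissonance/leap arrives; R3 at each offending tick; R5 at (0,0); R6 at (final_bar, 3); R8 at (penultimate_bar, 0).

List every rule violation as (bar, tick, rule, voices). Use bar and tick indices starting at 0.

(6, 0, R2, (0, 1))
(6, 0, R7, (1,))

bar 0: v0=G3 v1=G4 downbeat P8
bar 1: v0=E3 v1=E4 downbeat P8
bar 2: v0=F3 v1=B3 downbeat TT
bar 3: v0=D3 v1=A3 downbeat P5
bar 4: v0=F3 v1=F3 downbeat P1
bar 5: v0=F3 v1=D4 downbeat M6
bar 6: v0=G3 v1=G4 downbeat P8
  -> R2 @ bar 6 tick 0 v(0, 1): F3/A3 M3 -> G3/G4 P8 similar
  -> R7 @ bar 6 tick 0 v(1,): A3->G4 leap 10st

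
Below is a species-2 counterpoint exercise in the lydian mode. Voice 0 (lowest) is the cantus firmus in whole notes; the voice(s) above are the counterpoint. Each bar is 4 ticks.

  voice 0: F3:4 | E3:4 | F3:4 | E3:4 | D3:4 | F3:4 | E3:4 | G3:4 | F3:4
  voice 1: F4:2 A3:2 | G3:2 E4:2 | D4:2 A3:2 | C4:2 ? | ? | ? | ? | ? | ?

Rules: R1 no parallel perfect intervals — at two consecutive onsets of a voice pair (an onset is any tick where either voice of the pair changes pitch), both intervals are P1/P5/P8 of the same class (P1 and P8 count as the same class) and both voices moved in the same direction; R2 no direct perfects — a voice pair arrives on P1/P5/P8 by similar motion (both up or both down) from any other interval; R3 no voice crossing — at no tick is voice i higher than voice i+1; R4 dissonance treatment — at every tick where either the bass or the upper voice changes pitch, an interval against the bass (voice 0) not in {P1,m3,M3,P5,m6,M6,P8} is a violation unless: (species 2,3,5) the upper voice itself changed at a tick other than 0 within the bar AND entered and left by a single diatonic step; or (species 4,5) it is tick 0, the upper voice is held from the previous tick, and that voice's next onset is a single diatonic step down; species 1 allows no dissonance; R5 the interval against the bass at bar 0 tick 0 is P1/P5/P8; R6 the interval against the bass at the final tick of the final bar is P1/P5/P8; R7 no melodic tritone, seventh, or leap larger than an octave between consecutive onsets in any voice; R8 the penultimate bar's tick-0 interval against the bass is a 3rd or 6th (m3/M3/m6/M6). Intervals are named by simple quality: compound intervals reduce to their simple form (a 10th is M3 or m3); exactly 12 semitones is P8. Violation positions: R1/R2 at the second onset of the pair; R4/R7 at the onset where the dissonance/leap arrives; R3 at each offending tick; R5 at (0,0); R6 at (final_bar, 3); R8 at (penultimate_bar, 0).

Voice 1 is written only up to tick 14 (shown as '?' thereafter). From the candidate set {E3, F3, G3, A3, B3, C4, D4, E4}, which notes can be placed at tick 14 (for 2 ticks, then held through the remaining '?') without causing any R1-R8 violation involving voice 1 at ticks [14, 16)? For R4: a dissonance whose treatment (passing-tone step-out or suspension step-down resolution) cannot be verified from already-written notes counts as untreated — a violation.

E3: legal
F3: violates R4
G3: legal
A3: violates R4
B3: legal
C4: legal
D4: violates R4
E4: legal

{B3, C4, E3, E4, G3}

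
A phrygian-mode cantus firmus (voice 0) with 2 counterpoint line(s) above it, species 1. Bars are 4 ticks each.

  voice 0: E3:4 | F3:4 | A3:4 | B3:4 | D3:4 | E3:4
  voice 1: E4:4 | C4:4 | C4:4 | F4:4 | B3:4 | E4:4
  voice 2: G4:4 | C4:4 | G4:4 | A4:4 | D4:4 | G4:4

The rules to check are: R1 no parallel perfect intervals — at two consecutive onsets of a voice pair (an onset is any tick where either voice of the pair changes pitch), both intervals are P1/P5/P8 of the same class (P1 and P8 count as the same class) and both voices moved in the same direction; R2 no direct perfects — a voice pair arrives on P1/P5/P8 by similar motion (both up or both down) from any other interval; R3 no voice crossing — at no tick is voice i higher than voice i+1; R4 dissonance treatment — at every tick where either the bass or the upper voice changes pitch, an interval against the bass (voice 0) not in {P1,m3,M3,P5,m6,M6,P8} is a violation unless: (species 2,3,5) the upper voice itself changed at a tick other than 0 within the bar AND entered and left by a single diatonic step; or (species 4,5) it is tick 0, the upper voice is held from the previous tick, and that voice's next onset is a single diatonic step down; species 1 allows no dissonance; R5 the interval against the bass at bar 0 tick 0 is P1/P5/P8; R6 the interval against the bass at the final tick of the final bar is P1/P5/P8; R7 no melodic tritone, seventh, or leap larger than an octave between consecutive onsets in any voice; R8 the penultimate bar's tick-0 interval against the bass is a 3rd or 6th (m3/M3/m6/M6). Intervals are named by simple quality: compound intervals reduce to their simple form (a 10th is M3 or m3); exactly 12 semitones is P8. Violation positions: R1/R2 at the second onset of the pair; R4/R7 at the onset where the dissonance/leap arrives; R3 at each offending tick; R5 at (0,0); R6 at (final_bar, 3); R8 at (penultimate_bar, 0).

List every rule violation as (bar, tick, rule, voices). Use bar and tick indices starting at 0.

bar 0: v0=E3 v1=E4 v2=G4 downbeat m3
bar 1: v0=F3 v1=C4 v2=C4 downbeat P5
bar 2: v0=A3 v1=C4 v2=G4 downbeat m7
bar 3: v0=B3 v1=F4 v2=A4 downbeat m7
bar 4: v0=D3 v1=B3 v2=D4 downbeat P8
bar 5: v0=E3 v1=E4 v2=G4 downbeat m3
  -> R5 @ bar 0 tick 0 v(0, 2): opens on m3
  -> R2 @ bar 1 tick 0 v(1, 2): E4/G4 m3 -> C4/C4 P1 similar
  -> R4 @ bar 2 tick 0 v(0, 2): A3/G4 m7 untreated
  -> R4 @ bar 3 tick 0 v(0, 1): B3/F4 TT untreated
  -> R4 @ bar 3 tick 0 v(0, 2): B3/A4 m7 untreated
  -> R2 @ bar 4 tick 0 v(0, 2): B3/A4 m7 -> D3/D4 P8 similar
  -> R7 @ bar 4 tick 0 v(1,): F4->B3 leap 6st
  -> R8 @ bar 4 tick 0 v(0, 2): penult P8 not 3rd/6th
  -> R2 @ bar 5 tick 0 v(0, 1): D3/B3 M6 -> E3/E4 P8 similar
  -> R6 @ bar 5 tick 3 v(0, 2): closes on m3

(0, 0, R5, (0, 2))
(1, 0, R2, (1, 2))
(2, 0, R4, (0, 2))
(3, 0, R4, (0, 1))
(3, 0, R4, (0, 2))
(4, 0, R2, (0, 2))
(4, 0, R7, (1,))
(4, 0, R8, (0, 2))
(5, 0, R2, (0, 1))
(5, 3, R6, (0, 2))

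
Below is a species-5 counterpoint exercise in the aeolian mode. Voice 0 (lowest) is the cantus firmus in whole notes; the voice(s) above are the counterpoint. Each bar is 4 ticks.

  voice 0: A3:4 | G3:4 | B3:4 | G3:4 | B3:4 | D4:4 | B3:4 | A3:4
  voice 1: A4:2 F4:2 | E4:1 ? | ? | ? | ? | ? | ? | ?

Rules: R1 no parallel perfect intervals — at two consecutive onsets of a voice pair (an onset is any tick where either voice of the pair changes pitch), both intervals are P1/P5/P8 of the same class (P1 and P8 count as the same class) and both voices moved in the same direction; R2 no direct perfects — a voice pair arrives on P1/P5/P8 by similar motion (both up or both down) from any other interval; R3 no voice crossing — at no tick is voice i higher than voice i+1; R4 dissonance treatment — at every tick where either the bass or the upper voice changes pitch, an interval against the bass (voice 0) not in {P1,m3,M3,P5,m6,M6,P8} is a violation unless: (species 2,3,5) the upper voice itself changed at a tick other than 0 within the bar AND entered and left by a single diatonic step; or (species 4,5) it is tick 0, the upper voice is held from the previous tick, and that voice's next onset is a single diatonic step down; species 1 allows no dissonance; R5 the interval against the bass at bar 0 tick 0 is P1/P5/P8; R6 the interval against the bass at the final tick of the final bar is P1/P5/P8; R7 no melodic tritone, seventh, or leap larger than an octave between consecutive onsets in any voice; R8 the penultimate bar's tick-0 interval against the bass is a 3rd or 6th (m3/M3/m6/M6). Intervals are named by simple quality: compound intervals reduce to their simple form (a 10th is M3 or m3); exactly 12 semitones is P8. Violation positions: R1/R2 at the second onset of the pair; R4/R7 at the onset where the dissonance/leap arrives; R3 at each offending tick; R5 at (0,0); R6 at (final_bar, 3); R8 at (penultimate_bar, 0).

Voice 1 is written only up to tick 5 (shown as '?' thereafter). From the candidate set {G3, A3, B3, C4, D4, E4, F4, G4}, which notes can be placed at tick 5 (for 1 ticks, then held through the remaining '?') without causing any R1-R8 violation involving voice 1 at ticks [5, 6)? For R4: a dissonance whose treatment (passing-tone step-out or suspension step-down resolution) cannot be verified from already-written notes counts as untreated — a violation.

{B3, D4, E4, G3, G4}

G3: legal
A3: violates R4
B3: legal
C4: violates R4
D4: legal
E4: legal
F4: violates R4
G4: legal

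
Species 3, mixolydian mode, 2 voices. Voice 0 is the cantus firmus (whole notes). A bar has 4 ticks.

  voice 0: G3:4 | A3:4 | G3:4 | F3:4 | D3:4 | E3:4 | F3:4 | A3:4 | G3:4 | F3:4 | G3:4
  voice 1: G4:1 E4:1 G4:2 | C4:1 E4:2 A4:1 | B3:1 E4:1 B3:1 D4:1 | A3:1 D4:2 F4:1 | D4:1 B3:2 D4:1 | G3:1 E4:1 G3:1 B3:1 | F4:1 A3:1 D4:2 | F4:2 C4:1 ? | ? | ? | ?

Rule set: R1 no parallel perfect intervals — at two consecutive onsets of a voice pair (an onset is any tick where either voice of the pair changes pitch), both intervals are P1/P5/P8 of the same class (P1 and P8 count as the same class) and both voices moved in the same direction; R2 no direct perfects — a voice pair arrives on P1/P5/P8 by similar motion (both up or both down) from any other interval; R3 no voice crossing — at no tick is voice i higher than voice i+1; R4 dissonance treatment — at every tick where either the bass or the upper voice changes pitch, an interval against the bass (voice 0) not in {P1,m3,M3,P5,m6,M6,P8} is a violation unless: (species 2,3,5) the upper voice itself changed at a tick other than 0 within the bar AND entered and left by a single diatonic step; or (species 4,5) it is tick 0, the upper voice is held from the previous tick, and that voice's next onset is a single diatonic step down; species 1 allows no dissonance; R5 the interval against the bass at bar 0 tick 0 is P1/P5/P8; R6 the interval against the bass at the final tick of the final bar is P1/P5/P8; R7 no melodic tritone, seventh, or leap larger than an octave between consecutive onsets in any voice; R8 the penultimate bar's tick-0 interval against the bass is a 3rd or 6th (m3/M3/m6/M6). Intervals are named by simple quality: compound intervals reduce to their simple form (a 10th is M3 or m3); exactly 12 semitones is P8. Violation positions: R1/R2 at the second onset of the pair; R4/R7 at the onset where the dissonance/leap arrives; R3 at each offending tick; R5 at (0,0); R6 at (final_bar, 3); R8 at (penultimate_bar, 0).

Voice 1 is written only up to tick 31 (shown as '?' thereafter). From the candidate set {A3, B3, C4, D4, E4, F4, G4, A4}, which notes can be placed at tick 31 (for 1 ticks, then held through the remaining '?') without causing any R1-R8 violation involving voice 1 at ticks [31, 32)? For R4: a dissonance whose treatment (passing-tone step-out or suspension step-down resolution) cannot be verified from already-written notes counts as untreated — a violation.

{A3, A4, C4, E4, F4}

A3: legal
B3: violates R4
C4: legal
D4: violates R4
E4: legal
F4: legal
G4: violates R4
A4: legal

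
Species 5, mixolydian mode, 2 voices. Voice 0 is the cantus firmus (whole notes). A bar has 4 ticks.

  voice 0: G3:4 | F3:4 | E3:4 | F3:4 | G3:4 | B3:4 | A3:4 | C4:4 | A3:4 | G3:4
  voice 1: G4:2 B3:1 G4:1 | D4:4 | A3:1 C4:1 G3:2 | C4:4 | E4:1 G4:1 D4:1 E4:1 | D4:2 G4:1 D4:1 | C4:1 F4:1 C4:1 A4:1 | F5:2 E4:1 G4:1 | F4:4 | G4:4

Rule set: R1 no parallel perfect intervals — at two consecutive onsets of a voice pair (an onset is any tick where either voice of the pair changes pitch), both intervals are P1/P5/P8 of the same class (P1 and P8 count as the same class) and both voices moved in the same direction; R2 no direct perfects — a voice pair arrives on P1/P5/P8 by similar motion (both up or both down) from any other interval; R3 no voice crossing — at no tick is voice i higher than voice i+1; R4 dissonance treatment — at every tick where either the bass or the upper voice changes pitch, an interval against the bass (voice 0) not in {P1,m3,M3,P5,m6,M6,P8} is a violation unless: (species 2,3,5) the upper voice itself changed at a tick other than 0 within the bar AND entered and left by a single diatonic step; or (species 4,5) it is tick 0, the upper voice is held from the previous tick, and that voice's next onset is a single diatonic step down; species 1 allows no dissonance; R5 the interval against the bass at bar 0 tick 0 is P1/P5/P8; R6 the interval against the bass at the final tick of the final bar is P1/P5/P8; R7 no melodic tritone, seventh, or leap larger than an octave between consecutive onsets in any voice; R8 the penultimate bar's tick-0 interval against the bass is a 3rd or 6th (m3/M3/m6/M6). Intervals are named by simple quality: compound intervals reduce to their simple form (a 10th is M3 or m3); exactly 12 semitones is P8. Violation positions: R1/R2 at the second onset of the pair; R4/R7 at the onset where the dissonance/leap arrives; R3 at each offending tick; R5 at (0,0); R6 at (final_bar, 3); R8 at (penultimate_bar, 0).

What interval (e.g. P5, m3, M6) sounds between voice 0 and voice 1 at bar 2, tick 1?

m6

voice 0=E3 voice 1=C4 -> m6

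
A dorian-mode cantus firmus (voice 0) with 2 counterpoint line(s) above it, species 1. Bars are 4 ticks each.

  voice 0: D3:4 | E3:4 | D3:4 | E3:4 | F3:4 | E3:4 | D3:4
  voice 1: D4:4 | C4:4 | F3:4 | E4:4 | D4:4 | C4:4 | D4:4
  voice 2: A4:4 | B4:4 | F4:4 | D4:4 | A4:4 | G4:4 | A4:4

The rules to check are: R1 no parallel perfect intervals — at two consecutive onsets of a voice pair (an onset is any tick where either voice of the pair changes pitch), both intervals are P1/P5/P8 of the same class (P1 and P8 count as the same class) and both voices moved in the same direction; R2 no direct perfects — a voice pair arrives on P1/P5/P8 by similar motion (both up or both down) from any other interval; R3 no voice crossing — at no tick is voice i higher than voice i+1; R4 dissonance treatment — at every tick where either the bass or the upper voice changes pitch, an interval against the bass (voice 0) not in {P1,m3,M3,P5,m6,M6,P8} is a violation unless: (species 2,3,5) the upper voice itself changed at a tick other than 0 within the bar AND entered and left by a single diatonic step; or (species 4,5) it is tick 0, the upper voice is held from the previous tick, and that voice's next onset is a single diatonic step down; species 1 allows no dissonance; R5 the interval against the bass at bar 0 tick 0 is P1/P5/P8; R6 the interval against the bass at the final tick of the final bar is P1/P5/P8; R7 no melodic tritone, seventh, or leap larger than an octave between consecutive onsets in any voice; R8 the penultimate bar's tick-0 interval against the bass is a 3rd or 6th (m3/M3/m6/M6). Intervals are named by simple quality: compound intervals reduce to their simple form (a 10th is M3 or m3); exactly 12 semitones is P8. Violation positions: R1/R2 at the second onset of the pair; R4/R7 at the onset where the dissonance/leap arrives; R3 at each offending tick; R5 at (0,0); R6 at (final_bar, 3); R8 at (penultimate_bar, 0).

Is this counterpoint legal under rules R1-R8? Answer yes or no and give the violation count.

bar 0: v0=D3 v1=D4 v2=A4 (P5)
bar 1: v0=E3 v1=C4 v2=B4 (P5)
bar 2: v0=D3 v1=F3 v2=F4 (m3)
bar 3: v0=E3 v1=E4 v2=D4 (m7)
bar 4: v0=F3 v1=D4 v2=A4 (M3)
bar 5: v0=E3 v1=C4 v2=G4 (m3)
bar 6: v0=D3 v1=D4 v2=A4 (P5)
  R1 @ bar1.0: D3/A4 P5 -> E3/B4 P5 similar
  R2 @ bar2.0: C4/B4 M7 -> F3/F4 P8 similar
  R7 @ bar2.0: B4->F4 leap 6st
  R2 @ bar3.0: D3/F3 m3 -> E3/E4 P8 similar
  R3 @ bar3.0: E4 above D4
  R4 @ bar3.0: E3/D4 m7 untreated
  R7 @ bar3.0: F3->E4 leap 11st
  R3 @ bar3.1: E4 above D4
  R3 @ bar3.2: E4 above D4
  R3 @ bar3.3: E4 above D4
  R1 @ bar5.0: D4/A4 P5 -> C4/G4 P5 similar
  R1 @ bar6.0: C4/G4 P5 -> D4/A4 P5 similar

No (12 violations)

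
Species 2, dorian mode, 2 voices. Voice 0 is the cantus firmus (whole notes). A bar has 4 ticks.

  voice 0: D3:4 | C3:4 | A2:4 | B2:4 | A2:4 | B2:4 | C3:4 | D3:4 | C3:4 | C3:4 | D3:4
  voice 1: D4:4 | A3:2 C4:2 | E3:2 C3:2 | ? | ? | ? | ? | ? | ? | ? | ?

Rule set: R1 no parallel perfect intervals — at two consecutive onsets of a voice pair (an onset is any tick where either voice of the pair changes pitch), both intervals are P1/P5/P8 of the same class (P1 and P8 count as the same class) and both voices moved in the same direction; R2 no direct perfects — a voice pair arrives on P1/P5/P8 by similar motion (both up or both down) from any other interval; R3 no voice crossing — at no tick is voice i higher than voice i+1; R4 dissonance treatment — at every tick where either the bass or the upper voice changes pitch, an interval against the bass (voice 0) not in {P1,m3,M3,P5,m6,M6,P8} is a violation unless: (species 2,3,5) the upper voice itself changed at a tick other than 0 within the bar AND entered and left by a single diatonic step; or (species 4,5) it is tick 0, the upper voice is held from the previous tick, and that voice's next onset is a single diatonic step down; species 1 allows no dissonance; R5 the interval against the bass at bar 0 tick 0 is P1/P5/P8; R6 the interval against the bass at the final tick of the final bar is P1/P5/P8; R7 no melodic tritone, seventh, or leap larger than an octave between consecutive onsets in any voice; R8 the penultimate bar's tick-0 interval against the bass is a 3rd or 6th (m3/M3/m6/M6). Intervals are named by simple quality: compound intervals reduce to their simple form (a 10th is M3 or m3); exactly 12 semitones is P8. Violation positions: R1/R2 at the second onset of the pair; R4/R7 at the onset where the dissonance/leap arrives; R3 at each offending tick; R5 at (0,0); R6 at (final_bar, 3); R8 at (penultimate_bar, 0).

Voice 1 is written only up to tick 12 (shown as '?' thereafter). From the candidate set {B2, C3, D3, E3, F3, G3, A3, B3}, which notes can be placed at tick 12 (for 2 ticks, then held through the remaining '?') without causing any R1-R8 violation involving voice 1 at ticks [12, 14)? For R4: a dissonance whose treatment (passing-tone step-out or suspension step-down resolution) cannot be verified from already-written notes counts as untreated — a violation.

{B2, D3, G3}

B2: legal
C3: violates R4
D3: legal
E3: violates R4
F3: violates R4
G3: legal
A3: violates R4
B3: violates R2,R7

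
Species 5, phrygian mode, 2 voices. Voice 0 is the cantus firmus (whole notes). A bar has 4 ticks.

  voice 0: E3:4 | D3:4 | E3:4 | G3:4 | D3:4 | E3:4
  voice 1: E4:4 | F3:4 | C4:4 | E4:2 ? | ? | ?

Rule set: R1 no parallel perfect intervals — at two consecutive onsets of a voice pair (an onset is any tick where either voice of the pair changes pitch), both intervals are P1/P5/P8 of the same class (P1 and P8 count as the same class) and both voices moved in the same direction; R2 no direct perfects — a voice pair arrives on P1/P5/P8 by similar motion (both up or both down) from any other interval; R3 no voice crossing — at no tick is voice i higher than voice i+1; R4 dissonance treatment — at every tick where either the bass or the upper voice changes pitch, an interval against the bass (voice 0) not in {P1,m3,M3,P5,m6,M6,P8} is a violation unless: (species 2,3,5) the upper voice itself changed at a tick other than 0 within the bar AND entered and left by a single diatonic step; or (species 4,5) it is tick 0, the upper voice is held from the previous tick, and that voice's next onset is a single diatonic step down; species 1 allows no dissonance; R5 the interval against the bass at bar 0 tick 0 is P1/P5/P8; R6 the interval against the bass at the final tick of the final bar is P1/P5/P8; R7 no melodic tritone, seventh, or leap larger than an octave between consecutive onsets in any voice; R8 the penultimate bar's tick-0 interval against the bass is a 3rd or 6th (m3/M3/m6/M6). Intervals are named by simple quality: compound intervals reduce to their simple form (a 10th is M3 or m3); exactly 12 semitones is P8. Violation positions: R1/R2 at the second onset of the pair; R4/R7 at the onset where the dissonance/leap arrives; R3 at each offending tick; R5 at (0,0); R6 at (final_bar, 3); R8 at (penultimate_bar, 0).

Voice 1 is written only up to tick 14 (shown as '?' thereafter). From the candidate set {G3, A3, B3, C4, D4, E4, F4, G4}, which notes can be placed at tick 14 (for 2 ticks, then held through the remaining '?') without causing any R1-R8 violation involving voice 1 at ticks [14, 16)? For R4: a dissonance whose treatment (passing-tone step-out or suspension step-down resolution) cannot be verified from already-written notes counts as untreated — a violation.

{B3, D4, E4, G3, G4}

G3: legal
A3: violates R4
B3: legal
C4: violates R4
D4: legal
E4: legal
F4: violates R4
G4: legal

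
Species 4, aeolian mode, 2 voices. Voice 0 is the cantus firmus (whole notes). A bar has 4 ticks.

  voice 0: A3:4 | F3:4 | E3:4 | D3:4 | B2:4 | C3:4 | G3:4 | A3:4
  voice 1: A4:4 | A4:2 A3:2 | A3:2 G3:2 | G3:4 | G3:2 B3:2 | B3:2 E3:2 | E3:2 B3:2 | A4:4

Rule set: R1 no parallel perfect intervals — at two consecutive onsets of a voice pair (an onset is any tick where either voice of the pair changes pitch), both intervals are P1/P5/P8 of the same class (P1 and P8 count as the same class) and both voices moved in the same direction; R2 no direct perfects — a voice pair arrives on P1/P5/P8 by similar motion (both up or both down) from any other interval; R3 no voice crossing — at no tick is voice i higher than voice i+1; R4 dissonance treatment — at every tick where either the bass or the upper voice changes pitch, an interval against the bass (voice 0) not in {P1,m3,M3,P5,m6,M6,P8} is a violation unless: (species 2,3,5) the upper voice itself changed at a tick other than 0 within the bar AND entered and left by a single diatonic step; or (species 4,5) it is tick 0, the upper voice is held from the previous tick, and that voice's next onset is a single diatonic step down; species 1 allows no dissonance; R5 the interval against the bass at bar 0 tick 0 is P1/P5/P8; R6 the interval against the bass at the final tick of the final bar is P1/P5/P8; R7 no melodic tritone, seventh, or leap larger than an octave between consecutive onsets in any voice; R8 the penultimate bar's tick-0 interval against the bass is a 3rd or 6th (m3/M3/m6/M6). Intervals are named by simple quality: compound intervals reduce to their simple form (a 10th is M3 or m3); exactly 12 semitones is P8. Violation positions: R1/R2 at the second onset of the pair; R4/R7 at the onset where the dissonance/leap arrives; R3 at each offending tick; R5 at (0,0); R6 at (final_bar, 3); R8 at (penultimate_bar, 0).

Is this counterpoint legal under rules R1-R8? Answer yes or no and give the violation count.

bar 0: v0=A3 v1=A4 (P8)
bar 1: v0=F3 v1=A4 (M3)
bar 2: v0=E3 v1=A3 (P4)
bar 3: v0=D3 v1=G3 (P4)
bar 4: v0=B2 v1=G3 (m6)
bar 5: v0=C3 v1=B3 (M7)
bar 6: v0=G3 v1=E3 (m3)
bar 7: v0=A3 v1=A4 (P8)
  R4 @ bar3.0: D3/G3 P4 untreated
  R4 @ bar5.0: C3/B3 M7 untreated
  R3 @ bar6.0: G3 above E3
  R3 @ bar6.1: G3 above E3
  R2 @ bar7.0: G3/B3 M3 -> A3/A4 P8 similar
  R7 @ bar7.0: B3->A4 leap 10st

No (6 violations)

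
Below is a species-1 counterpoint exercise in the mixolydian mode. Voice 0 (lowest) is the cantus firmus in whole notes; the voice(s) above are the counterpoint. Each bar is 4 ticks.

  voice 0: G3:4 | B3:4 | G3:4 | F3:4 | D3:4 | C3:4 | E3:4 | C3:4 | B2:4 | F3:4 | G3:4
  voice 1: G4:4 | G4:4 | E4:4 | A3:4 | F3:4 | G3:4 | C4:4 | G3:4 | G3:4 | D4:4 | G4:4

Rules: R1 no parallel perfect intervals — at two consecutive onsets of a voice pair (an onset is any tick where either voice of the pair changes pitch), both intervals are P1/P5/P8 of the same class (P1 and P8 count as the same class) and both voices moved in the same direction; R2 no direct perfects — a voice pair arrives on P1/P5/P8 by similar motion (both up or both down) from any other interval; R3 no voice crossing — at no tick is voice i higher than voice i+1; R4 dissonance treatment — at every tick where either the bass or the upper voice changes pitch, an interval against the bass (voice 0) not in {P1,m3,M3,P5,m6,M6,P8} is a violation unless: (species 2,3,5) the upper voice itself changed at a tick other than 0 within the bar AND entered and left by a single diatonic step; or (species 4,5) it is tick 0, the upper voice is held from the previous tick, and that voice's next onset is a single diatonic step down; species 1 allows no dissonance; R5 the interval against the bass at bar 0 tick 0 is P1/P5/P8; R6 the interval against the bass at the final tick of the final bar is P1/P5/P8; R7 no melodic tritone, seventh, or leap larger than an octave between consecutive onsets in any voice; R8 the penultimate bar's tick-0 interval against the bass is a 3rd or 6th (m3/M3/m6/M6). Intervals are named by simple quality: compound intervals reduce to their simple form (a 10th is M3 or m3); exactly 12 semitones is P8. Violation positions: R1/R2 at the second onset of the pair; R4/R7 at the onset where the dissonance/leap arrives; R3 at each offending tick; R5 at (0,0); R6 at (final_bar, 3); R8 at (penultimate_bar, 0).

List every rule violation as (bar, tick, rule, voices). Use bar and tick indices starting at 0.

(7, 0, R2, (0, 1))
(9, 0, R7, (0,))
(10, 0, R2, (0, 1))

bar 0: v0=G3 v1=G4 downbeat P8
bar 1: v0=B3 v1=G4 downbeat m6
bar 2: v0=G3 v1=E4 downbeat M6
bar 3: v0=F3 v1=A3 downbeat M3
bar 4: v0=D3 v1=F3 downbeat m3
bar 5: v0=C3 v1=G3 downbeat P5
bar 6: v0=E3 v1=C4 downbeat m6
bar 7: v0=C3 v1=G3 downbeat P5
bar 8: v0=B2 v1=G3 downbeat m6
bar 9: v0=F3 v1=D4 downbeat M6
bar 10: v0=G3 v1=G4 downbeat P8
  -> R2 @ bar 7 tick 0 v(0, 1): E3/C4 m6 -> C3/G3 P5 similar
  -> R7 @ bar 9 tick 0 v(0,): B2->F3 leap 6st
  -> R2 @ bar 10 tick 0 v(0, 1): F3/D4 M6 -> G3/G4 P8 similar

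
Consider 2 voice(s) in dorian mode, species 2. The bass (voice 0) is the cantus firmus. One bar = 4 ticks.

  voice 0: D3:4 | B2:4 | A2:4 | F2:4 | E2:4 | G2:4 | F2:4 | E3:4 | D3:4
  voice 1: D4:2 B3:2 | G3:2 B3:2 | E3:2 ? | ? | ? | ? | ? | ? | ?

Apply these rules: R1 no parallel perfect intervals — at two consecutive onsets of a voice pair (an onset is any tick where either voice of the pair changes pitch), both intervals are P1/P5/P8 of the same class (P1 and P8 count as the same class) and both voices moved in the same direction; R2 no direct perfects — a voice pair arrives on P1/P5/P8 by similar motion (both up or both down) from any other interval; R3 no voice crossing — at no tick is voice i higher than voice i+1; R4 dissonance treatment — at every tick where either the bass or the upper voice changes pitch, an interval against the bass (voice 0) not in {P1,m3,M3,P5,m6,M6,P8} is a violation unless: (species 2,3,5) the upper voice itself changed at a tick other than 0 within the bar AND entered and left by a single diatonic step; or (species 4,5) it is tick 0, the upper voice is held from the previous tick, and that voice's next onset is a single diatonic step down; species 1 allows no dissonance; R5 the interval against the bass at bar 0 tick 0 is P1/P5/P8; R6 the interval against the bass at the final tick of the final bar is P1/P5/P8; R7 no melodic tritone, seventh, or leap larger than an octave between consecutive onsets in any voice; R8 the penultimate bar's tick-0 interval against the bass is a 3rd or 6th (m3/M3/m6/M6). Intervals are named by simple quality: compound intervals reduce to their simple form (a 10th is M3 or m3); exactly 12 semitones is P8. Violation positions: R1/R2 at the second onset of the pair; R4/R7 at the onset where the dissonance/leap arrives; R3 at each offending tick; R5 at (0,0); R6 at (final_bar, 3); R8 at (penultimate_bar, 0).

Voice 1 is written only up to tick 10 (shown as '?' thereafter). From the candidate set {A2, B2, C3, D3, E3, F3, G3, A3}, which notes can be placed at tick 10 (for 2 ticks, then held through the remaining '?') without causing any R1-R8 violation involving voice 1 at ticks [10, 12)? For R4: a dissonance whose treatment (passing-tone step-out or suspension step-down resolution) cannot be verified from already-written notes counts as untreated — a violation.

{A2, A3, C3, E3, F3}

A2: legal
B2: violates R4
C3: legal
D3: violates R4
E3: legal
F3: legal
G3: violates R4
A3: legal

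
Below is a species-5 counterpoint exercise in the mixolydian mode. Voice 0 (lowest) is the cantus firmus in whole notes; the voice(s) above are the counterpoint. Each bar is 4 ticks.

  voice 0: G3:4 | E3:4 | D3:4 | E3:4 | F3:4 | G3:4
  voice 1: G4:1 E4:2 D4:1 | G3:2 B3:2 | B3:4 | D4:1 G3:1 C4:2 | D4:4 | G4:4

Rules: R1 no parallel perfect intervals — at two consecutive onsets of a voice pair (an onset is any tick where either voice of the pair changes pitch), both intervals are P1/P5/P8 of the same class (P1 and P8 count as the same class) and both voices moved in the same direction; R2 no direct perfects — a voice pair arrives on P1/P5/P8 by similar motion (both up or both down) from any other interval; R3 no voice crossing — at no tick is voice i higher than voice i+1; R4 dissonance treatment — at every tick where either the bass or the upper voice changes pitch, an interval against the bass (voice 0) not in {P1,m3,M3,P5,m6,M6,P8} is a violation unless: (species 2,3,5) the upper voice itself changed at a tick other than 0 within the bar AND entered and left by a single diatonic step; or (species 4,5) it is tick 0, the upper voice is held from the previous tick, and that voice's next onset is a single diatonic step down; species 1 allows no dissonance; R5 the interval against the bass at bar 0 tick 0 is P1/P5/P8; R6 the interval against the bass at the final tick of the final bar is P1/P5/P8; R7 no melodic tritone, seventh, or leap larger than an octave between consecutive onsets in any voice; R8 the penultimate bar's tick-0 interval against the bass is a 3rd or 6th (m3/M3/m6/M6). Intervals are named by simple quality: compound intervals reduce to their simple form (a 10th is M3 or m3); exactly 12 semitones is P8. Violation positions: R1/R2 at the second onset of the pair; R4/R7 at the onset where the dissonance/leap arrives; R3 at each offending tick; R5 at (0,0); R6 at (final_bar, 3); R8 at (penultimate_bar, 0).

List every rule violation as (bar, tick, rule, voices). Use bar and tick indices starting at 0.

bar 0: v0=G3 v1=G4 downbeat P8
bar 1: v0=E3 v1=G3 downbeat m3
bar 2: v0=D3 v1=B3 downbeat M6
bar 3: v0=E3 v1=D4 downbeat m7
bar 4: v0=F3 v1=D4 downbeat M6
bar 5: v0=G3 v1=G4 downbeat P8
  -> R4 @ bar 3 tick 0 v(0, 1): E3/D4 m7 untreated
  -> R2 @ bar 5 tick 0 v(0, 1): F3/D4 M6 -> G3/G4 P8 similar

(3, 0, R4, (0, 1))
(5, 0, R2, (0, 1))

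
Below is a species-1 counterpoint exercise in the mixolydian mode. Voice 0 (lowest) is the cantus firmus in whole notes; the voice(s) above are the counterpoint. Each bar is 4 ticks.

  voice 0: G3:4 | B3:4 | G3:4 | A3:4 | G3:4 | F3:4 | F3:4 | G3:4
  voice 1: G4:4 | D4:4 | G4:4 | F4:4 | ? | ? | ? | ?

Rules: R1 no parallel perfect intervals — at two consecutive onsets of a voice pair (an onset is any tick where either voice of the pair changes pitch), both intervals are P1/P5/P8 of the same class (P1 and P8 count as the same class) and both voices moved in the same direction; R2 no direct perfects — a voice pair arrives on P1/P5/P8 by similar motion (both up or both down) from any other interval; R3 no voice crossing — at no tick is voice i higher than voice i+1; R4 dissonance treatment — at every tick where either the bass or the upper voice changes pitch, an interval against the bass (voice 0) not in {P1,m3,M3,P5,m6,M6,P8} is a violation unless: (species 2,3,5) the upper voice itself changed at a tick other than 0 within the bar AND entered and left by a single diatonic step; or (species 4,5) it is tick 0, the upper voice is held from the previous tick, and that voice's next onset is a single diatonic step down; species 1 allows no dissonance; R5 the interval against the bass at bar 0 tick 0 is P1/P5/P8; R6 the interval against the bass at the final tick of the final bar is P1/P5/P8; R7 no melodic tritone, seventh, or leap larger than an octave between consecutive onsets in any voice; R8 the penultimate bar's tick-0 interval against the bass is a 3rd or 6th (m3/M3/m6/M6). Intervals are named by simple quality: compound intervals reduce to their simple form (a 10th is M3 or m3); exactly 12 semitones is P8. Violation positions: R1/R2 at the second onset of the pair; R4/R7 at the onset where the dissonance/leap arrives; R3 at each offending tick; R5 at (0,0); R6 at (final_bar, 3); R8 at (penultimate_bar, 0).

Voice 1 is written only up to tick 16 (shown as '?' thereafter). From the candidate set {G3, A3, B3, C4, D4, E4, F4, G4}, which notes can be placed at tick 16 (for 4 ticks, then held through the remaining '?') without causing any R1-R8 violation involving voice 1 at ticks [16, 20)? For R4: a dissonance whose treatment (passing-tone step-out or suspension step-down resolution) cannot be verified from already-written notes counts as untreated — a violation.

{E4, G4}

G3: violates R2,R7
A3: violates R4
B3: violates R7
C4: violates R4
D4: violates R2
E4: legal
F4: violates R4
G4: legal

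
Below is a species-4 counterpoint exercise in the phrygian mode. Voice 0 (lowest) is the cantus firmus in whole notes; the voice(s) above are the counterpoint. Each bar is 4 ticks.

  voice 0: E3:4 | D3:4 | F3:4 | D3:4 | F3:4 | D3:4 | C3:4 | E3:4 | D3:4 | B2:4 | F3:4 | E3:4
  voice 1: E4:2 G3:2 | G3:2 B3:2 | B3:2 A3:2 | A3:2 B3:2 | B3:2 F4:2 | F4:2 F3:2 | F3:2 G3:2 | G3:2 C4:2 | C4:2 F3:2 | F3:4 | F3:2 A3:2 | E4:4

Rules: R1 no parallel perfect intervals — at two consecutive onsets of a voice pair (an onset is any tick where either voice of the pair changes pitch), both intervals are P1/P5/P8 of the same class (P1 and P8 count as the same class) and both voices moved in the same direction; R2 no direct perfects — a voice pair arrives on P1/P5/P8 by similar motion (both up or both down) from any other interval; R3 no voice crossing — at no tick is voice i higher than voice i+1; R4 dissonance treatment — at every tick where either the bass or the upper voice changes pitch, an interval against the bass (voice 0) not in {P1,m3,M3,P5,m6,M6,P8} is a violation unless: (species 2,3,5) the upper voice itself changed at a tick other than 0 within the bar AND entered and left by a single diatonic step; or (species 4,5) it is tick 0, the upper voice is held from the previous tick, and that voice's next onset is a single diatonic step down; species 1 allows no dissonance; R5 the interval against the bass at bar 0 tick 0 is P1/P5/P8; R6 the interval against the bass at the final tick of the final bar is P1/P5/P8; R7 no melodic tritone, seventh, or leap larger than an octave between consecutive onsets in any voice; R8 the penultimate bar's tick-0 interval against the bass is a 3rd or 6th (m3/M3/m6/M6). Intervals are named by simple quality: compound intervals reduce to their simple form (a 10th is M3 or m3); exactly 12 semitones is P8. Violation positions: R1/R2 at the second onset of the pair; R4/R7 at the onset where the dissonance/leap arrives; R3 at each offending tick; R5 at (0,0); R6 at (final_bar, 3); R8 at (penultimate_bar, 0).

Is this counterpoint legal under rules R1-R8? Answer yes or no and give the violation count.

No (8 violations)

bar 0: v0=E3 v1=E4 (P8)
bar 1: v0=D3 v1=G3 (P4)
bar 2: v0=F3 v1=B3 (TT)
bar 3: v0=D3 v1=A3 (P5)
bar 4: v0=F3 v1=B3 (TT)
bar 5: v0=D3 v1=F4 (m3)
bar 6: v0=C3 v1=F3 (P4)
bar 7: v0=E3 v1=G3 (m3)
bar 8: v0=D3 v1=C4 (m7)
bar 9: v0=B2 v1=F3 (TT)
bar 10: v0=F3 v1=F3 (P1)
bar 11: v0=E3 v1=E4 (P8)
  R4 @ bar1.0: D3/G3 P4 untreated
  R4 @ bar4.0: F3/B3 TT untreated
  R7 @ bar4.2: B3->F4 leap 6st
  R4 @ bar6.0: C3/F3 P4 untreated
  R4 @ bar8.0: D3/C4 m7 untreated
  R4 @ bar9.0: B2/F3 TT untreated
  R7 @ bar10.0: B2->F3 leap 6st
  R8 @ bar10.0: penult P1 not 3rd/6th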